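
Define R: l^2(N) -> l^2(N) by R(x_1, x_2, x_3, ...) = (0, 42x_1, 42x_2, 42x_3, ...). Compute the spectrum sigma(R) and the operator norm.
sigma(R) = closed disk {z in C : |z| ≤ 42}; ||R|| = 42

Note R = 42·U where U is the unit right shift (U x)_k = x_{k-1} (with x_0 := 0); so ||R|| = 42||U|| and sigma(R) = 42·sigma(U). ||R x||^2 = sum_{k≥1} |42x_k|^2 = 1764||x||^2, so ||R|| = 42 and sigma(R) ⊂ {|z| ≤ 42}. For any |lambda| < 42, the equation (R - lambda I) x = 0 forces x_1 = 0, then 42x_k = lambda x_{k+1} ⇒ x = 0, so R has no eigenvalues. But (R - lambda I) is not surjective for |lambda| < 42: solving (R - lambda I) x = e_1 would require x_n proportional to (lambda/42)^(-n), which is not in l^2. So every |lambda| < 42 lies in the residual spectrum. The boundary |lambda| = 42 is in the approximate point spectrum (the spectrum is closed). Hence sigma(R) is the closed disk of radius 42.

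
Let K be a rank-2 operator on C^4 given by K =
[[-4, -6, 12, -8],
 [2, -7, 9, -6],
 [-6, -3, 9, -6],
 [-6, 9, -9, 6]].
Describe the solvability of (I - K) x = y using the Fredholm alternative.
(I - K) is invertible (det(I - K) = -23 ≠ 0), so for every y in C^4 the equation (I - K) x = y has a unique solution.

K has rank 2 and factors as K = U V^T = u1 v1^T + u2 v2^T with u1 = (1, 2, 0, -3), v1 = (2, -3, 3, -2), u2 = (3, 1, 3, 0), v2 = (-2, -1, 3, -2) (multiplying out reproduces the displayed K). The nonzero eigenvalues of U V^T coincide with those of the 2 x 2 matrix G = V^T U = [[v1·u1, v1·u2], [v2·u1, v2·u2]] = [[2, 12], [2, 2]], and by the Sylvester determinant identity det(I_4 - U V^T) = det(I_2 - V^T U) = det([[-1, -12], [-2, -1]]) = (-1)(-1) - (-12)(-2) = -23. (Direct check: I - K =
[[5, 6, -12, 8],
 [-2, 8, -9, 6],
 [6, 3, -8, 6],
 [6, -9, 9, -5]]
has determinant -23.) The finite-dimensional Fredholm alternative says: either (I - K) is invertible, or ker(I - K) ≠ {0} and then range(I - K) = ker((I - K)^*)^⊥, with dim ker(I - K) = dim ker((I - K)^*). Since det(I - K) ≠ 0, 1 is not an eigenvalue of K and ker(I - K) = {0}, so we are in the first case: for every y there is a unique x = (I - K)^(-1) y. (Explicitly, by the Woodbury identity, (I - U V^T)^(-1) = I + U (I_2 - G)^(-1) V^T.)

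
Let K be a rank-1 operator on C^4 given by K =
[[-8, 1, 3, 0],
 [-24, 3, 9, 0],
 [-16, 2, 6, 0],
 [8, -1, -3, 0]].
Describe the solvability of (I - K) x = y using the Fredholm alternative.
(I - K) is singular (det(I - K) = 0, i.e. 1 ∈ sigma(K)). (I - K) x = y is solvable iff y ⊥ ker((I - K)^*) = span{(-8, 1, 3, 0)}, i.e. iff -8y_1 + y_2 + 3y_3 = 0. When solvable, the solutions are x = y + c·(1, 3, 2, -1), c arbitrary (ker(I - K) = span{(1, 3, 2, -1)}, dimension 1).

K has rank 1, so it is an outer product K = u v^T: every row of K is a multiple of one row vector. Reading off the entries, u = (1, 3, 2, -1) and v = (-8, 1, 3, 0) (row i of K equals u_i·v^T). A rank-one matrix u v^T satisfies K u = u (v·u) and kills the (3)-dimensional subspace v^⊥, so its characteristic polynomial is lambda^3 (lambda - v·u) with v·u = tr K = 1. Hence the eigenvalues of I - K are 1 (multiplicity 3) and 1 - (1) = 0, so det(I - K) = 0. (Direct check: I - K =
[[9, -1, -3, 0],
 [24, -2, -9, 0],
 [16, -2, -5, 0],
 [-8, 1, 3, 1]]
has determinant 0.) So 1 is an eigenvalue of K and (I - K) is not invertible. The finite-dimensional Fredholm alternative says: either (I - K) is invertible, or ker(I - K) ≠ {0} and then range(I - K) = ker((I - K)^*)^⊥, with dim ker(I - K) = dim ker((I - K)^*). We are in the second case, so we need both kernels. Kernel of I - K: (I - K) u = u - u (v·u) = u - u = 0, so ker(I - K) = span{u} = span{(1, 3, 2, -1)} (it is exactly 1-dimensional because rank(I - K) = 3). Kernel of the adjoint: K is real, so (I - K)^* = I - K^T = I - v u^T, and (I - v u^T) v = v - v (u·v) = 0; hence ker((I - K)^*) = span{v} = span{(-8, 1, 3, 0)}. Therefore (I - K) x = y is solvable iff <y, v> = 0, i.e. iff -8y_1 + y_2 + 3y_3 = 0. When this holds, K y = u (v·y) = 0, so (I - K) y = y and x = y is a particular solution; the full solution set is the line x = y + c·u = y + c·(1, 3, 2, -1), c ∈ C.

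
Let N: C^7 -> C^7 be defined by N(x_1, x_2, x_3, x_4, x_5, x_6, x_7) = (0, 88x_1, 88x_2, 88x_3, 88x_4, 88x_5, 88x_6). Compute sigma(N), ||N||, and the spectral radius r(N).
sigma(N) = {0}; ||N|| = 88; r(N) = 0. (N is nilpotent with N^7 = 0.)

On C^7, N is a strictly lower-triangular matrix with 88 on the subdiagonal and zeros elsewhere, so its characteristic polynomial is lambda^7 and every eigenvalue is 0: sigma(N) = {0}. For the operator norm, N e_i = 88e_{i+1} for i = 1, ..., 6 and N e_7 = 0, so the singular values of N are 88 (with multiplicity 6) and 0; hence ||N|| = 88. The spectral radius r(N) = max|lambda| = 0. Note ||N|| > r(N) — characteristic of non-normal nilpotent operators. Indeed N^7 = 0.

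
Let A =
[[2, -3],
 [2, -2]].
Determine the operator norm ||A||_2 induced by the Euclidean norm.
||A||_2 = sqrt((21 + sqrt(425))/2) ≈ 4.5616 (= sqrt(largest eigenvalue of A^T A))

||A||_2 = sigma_max(A) = sqrt(lambda_max(A^T A)). Form the symmetric matrix M = A^T A =
[[8, -10],
 [-10, 13]].
Its characteristic polynomial (trace, determinant of M give the coefficients) is
  p(λ) = det(λ I - M) = λ^2 - 21λ + 4.
For λ^2 - 21λ + 4 the discriminant is 425. It is nonnegative but not a perfect square, so the roots are real and irrational: λ = (21 ± sqrt(425))/2 ≈ 20.8078, 0.1922.
So the eigenvalues of A^T A are ≈ 0.1922, 20.8078 (all ≥ 0, as they must be for A^T A). The largest is λ_max = (21 + sqrt(425))/2 ≈ 20.8078, hence ||A||_2 = sqrt(λ_max) = sqrt((21 + sqrt(425))/2) ≈ 4.5616.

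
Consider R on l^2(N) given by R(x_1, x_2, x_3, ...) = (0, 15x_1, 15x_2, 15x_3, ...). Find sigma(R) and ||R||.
sigma(R) = closed disk {z in C : |z| ≤ 15}; ||R|| = 15

Note R = 15·U where U is the unit right shift (U x)_k = x_{k-1} (with x_0 := 0); so ||R|| = 15||U|| and sigma(R) = 15·sigma(U). ||R x||^2 = sum_{k≥1} |15x_k|^2 = 225||x||^2, so ||R|| = 15 and sigma(R) ⊂ {|z| ≤ 15}. For any |lambda| < 15, the equation (R - lambda I) x = 0 forces x_1 = 0, then 15x_k = lambda x_{k+1} ⇒ x = 0, so R has no eigenvalues. But (R - lambda I) is not surjective for |lambda| < 15: solving (R - lambda I) x = e_1 would require x_n proportional to (lambda/15)^(-n), which is not in l^2. So every |lambda| < 15 lies in the residual spectrum. The boundary |lambda| = 15 is in the approximate point spectrum (the spectrum is closed). Hence sigma(R) is the closed disk of radius 15.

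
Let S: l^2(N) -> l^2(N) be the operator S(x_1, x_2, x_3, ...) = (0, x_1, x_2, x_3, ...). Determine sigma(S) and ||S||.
sigma(S) = closed disk {z in C : |z| ≤ 1}; ||S|| = 1

S is the unit right shift on l^2(N). ||S x||^2 = sum_{k≥1} |x_k|^2 = ||x||^2, so ||S|| = 1 and sigma(S) ⊂ {|z| ≤ 1}. For any |lambda| < 1, the equation (S - lambda I) x = 0 forces x_1 = 0, then x_k = lambda x_{k+1} ⇒ x = 0, so S has no eigenvalues. But (S - lambda I) is not surjective for |lambda| < 1: solving (S - lambda I) x = e_1 would require x_n proportional to lambda^(-n), which is not in l^2. So every |lambda| < 1 lies in the residual spectrum. The boundary |lambda| = 1 is in the approximate point spectrum (the spectrum is closed). Hence sigma(S) is the closed disk of radius 1.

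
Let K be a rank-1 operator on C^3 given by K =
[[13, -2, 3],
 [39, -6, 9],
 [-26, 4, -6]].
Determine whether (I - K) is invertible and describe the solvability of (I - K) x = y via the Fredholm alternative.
(I - K) is singular (det(I - K) = 0, i.e. 1 ∈ sigma(K)). (I - K) x = y is solvable iff y ⊥ ker((I - K)^*) = span{(13, -2, 3)}, i.e. iff 13y_1 - 2y_2 + 3y_3 = 0. When solvable, the solutions are x = y + c·(1, 3, -2), c arbitrary (ker(I - K) = span{(1, 3, -2)}, dimension 1).

K has rank 1, so it is an outer product K = u v^T: every row of K is a multiple of one row vector. Reading off the entries, u = (1, 3, -2) and v = (13, -2, 3) (row i of K equals u_i·v^T). A rank-one matrix u v^T satisfies K u = u (v·u) and kills the (2)-dimensional subspace v^⊥, so its characteristic polynomial is lambda^2 (lambda - v·u) with v·u = tr K = 1. Hence the eigenvalues of I - K are 1 (multiplicity 2) and 1 - (1) = 0, so det(I - K) = 0. (Direct check: I - K =
[[-12, 2, -3],
 [-39, 7, -9],
 [26, -4, 7]]
has determinant 0.) So 1 is an eigenvalue of K and (I - K) is not invertible. The finite-dimensional Fredholm alternative says: either (I - K) is invertible, or ker(I - K) ≠ {0} and then range(I - K) = ker((I - K)^*)^⊥, with dim ker(I - K) = dim ker((I - K)^*). We are in the second case, so we need both kernels. Kernel of I - K: (I - K) u = u - u (v·u) = u - u = 0, so ker(I - K) = span{u} = span{(1, 3, -2)} (it is exactly 1-dimensional because rank(I - K) = 2). Kernel of the adjoint: K is real, so (I - K)^* = I - K^T = I - v u^T, and (I - v u^T) v = v - v (u·v) = 0; hence ker((I - K)^*) = span{v} = span{(13, -2, 3)}. Therefore (I - K) x = y is solvable iff <y, v> = 0, i.e. iff 13y_1 - 2y_2 + 3y_3 = 0. When this holds, K y = u (v·y) = 0, so (I - K) y = y and x = y is a particular solution; the full solution set is the line x = y + c·u = y + c·(1, 3, -2), c ∈ C.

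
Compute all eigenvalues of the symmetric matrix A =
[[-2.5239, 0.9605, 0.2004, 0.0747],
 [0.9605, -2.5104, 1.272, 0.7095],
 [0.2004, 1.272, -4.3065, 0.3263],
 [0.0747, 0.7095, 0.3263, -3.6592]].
sigma(A) ≈ {-5, -4, -3, -1}

A is real symmetric, so its spectrum consists of real eigenvalues. Expanding the characteristic polynomial of the displayed matrix gives
  det(λ I - A) = p(λ) = λ^4 + (13)λ^3 + (59)λ^2 + (107)λ + (60).
Solving p(λ) = 0 yields eigenvalues ≈ -5, -4, -3, -1. (A is shown rounded to 4 decimals, so these recover the underlying integer eigenvalues to within that precision.)
Verification: the trace of A = -13 equals the sum of eigenvalues -13, and det(A) ≈ 59.9992 matches the eigenvalue product 60.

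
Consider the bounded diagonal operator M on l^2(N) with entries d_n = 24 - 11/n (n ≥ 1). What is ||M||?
||M|| = 24

For a diagonal operator on l^2 with entries d_n, ||M|| = sup_n |d_n|. Here d_1 = 13, d_2 = 37/2, ..., and d_n = 24 - 11/n increases monotonically toward 24. All terms lie in [13, 24), so |d_n| = d_n and the supremum is the limit 24, which is not attained by any individual d_n. Hence ||M|| = 24.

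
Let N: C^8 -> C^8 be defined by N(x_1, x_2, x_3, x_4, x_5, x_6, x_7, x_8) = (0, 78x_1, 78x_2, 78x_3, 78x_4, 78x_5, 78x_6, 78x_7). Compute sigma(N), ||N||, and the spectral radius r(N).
sigma(N) = {0}; ||N|| = 78; r(N) = 0. (N is nilpotent with N^8 = 0.)

On C^8, N is a strictly lower-triangular matrix with 78 on the subdiagonal and zeros elsewhere, so its characteristic polynomial is lambda^8 and every eigenvalue is 0: sigma(N) = {0}. For the operator norm, N e_i = 78e_{i+1} for i = 1, ..., 7 and N e_8 = 0, so the singular values of N are 78 (with multiplicity 7) and 0; hence ||N|| = 78. The spectral radius r(N) = max|lambda| = 0. Note ||N|| > r(N) — characteristic of non-normal nilpotent operators. Indeed N^8 = 0.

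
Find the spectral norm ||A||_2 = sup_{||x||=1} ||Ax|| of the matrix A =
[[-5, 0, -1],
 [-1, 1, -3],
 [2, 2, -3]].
||A||_2 ≈ 5.5191 (= sqrt(largest eigenvalue of A^T A))

||A||_2 = sigma_max(A) = sqrt(lambda_max(A^T A)). Form the symmetric matrix M = A^T A =
[[30, 3, 2],
 [3, 5, -9],
 [2, -9, 19]].
Its characteristic polynomial (trace, sum of principal 2x2 minors, determinant of M give the coefficients) is
  p(λ) = det(λ I - M) = λ^3 - 54λ^2 + 721λ - 121.
No integer candidate from the rational root theorem (±divisors of 121) is a root, so the roots are irrational. The cubic discriminant is Δ = 24825281 > 0, so there are three distinct real roots. p(0) = -121 and p(1) = 547 have opposite signs, so a root lies in (0, 1); Newton's method refines it to λ ≈ 0.17. p(23) = 63 and p(24) = -97 have opposite signs, so a root lies in (23, 24); Newton's method refines it to λ ≈ 23.3699. p(30) = -91 and p(31) = 127 have opposite signs, so a root lies in (30, 31); Newton's method refines it to λ ≈ 30.4601. Check (Vieta): the three roots sum to 54, matching tr M = 54.
So the eigenvalues of A^T A are ≈ 0.17, 23.3699, 30.4601 (all ≥ 0, as they must be for A^T A). The largest is λ_max ≈ 30.4601, hence ||A||_2 = sqrt(λ_max) ≈ 5.5191.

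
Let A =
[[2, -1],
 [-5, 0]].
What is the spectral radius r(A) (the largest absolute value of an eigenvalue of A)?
r(A) = (2 + sqrt(24))/2 ≈ 3.4495

The eigenvalues of A are the roots of its characteristic polynomial. With M = A (coefficients from the trace and determinant):
  p(λ) = det(λ I - M) = λ^2 - 2λ - 5.
For λ^2 - 2λ - 5 the discriminant is 24. It is nonnegative but not a perfect square, so the roots are real and irrational: λ = (2 ± sqrt(24))/2 ≈ 3.4495, -1.4495.
Thus the eigenvalues (to 4 decimals) are 3.4495 (modulus 3.4495); -1.4495 (modulus 1.4495). The spectral radius is the largest modulus: r(A) = (2 + sqrt(24))/2 ≈ 3.4495. (Cross-check: r(A) ≤ ||A||_2 ≈ 5.3983; equality holds whenever A is normal, though it can also hold for some non-normal A.)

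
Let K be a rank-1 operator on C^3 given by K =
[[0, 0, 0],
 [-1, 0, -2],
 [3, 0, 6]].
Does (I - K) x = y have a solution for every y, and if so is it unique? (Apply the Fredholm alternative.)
(I - K) is invertible (det(I - K) = -5 ≠ 0), so for every y in C^3 the equation (I - K) x = y has a unique solution.

K has rank 1, so it is an outer product K = u v^T: every row of K is a multiple of one row vector. Reading off the entries, u = (0, -1, 3) and v = (1, 0, 2) (row i of K equals u_i·v^T). A rank-one matrix u v^T satisfies K u = u (v·u) and kills the (2)-dimensional subspace v^⊥, so its characteristic polynomial is lambda^2 (lambda - v·u) with v·u = tr K = 6. Hence the eigenvalues of I - K are 1 (multiplicity 2) and 1 - (6) = -5, so det(I - K) = -5. (Direct check: I - K =
[[1, 0, 0],
 [1, 1, 2],
 [-3, 0, -5]]
has determinant -5.) The finite-dimensional Fredholm alternative says: either (I - K) is invertible, or ker(I - K) ≠ {0} and then range(I - K) = ker((I - K)^*)^⊥, with dim ker(I - K) = dim ker((I - K)^*). Since det(I - K) ≠ 0, 1 is not an eigenvalue of K and ker(I - K) = {0}, so we are in the first case: for every y there is a unique x = (I - K)^(-1) y. Explicitly, by the Sherman–Morrison formula, (I - u v^T)^(-1) = I + u v^T/(1 - v·u), i.e. (I - K)^(-1) = I + K/(-5).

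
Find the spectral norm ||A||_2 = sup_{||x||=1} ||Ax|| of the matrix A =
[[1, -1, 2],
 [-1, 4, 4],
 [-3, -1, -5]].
||A||_2 ≈ 7.5707 (= sqrt(largest eigenvalue of A^T A))

||A||_2 = sigma_max(A) = sqrt(lambda_max(A^T A)). Form the symmetric matrix M = A^T A =
[[11, -2, 13],
 [-2, 18, 19],
 [13, 19, 45]].
Its characteristic polynomial (trace, sum of principal 2x2 minors, determinant of M give the coefficients) is
  p(λ) = det(λ I - M) = λ^3 - 74λ^2 + 969λ - 729.
No integer candidate from the rational root theorem (±divisors of 729) is a root, so the roots are irrational. The cubic discriminant is Δ = 1247281641 > 0, so there are three distinct real roots. p(0) = -729 and p(1) = 167 have opposite signs, so a root lies in (0, 1); Newton's method refines it to λ ≈ 0.8008. p(15) = 531 and p(16) = -73 have opposite signs, so a root lies in (15, 16); Newton's method refines it to λ ≈ 15.8838. p(57) = -729 and p(58) = 1649 have opposite signs, so a root lies in (57, 58); Newton's method refines it to λ ≈ 57.3155. Check (Vieta): the three roots sum to 74, matching tr M = 74.
So the eigenvalues of A^T A are ≈ 0.8008, 15.8838, 57.3155 (all ≥ 0, as they must be for A^T A). The largest is λ_max ≈ 57.3155, hence ||A||_2 = sqrt(λ_max) ≈ 7.5707.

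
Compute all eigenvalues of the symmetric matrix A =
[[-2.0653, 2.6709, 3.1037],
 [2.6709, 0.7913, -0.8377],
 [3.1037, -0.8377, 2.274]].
sigma(A) ≈ {-5, 2, 4}

A is real symmetric, so its spectrum consists of real eigenvalues. Expanding the characteristic polynomial of the displayed matrix gives
  det(λ I - A) = p(λ) = λ^3 + (-1)λ^2 + (-22)λ + (40).
Solving p(λ) = 0 yields eigenvalues ≈ -5, 2, 4. (A is shown rounded to 4 decimals, so these recover the underlying integer eigenvalues to within that precision.)
Verification: the trace of A = 1 equals the sum of eigenvalues 1, and det(A) ≈ -40.0002 matches the eigenvalue product -40.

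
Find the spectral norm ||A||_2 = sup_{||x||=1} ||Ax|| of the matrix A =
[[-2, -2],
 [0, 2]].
||A||_2 = sqrt((12 + sqrt(80))/2) ≈ 3.2361 (= sqrt(largest eigenvalue of A^T A))

||A||_2 = sigma_max(A) = sqrt(lambda_max(A^T A)). Form the symmetric matrix M = A^T A =
[[4, 4],
 [4, 8]].
Its characteristic polynomial (trace, determinant of M give the coefficients) is
  p(λ) = det(λ I - M) = λ^2 - 12λ + 16.
For λ^2 - 12λ + 16 the discriminant is 80. It is nonnegative but not a perfect square, so the roots are real and irrational: λ = (12 ± sqrt(80))/2 ≈ 10.4721, 1.5279.
So the eigenvalues of A^T A are ≈ 1.5279, 10.4721 (all ≥ 0, as they must be for A^T A). The largest is λ_max = (12 + sqrt(80))/2 ≈ 10.4721, hence ||A||_2 = sqrt(λ_max) = sqrt((12 + sqrt(80))/2) ≈ 3.2361.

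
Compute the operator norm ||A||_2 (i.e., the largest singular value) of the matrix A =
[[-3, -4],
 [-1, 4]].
||A||_2 = sqrt((42 + sqrt(740))/2) ≈ 5.8823 (= sqrt(largest eigenvalue of A^T A))

||A||_2 = sigma_max(A) = sqrt(lambda_max(A^T A)). Form the symmetric matrix M = A^T A =
[[10, 8],
 [8, 32]].
Its characteristic polynomial (trace, determinant of M give the coefficients) is
  p(λ) = det(λ I - M) = λ^2 - 42λ + 256.
For λ^2 - 42λ + 256 the discriminant is 740. It is nonnegative but not a perfect square, so the roots are real and irrational: λ = (42 ± sqrt(740))/2 ≈ 34.6015, 7.3985.
So the eigenvalues of A^T A are ≈ 7.3985, 34.6015 (all ≥ 0, as they must be for A^T A). The largest is λ_max = (42 + sqrt(740))/2 ≈ 34.6015, hence ||A||_2 = sqrt(λ_max) = sqrt((42 + sqrt(740))/2) ≈ 5.8823.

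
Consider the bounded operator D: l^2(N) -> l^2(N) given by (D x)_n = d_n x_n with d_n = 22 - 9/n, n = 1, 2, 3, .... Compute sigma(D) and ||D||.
sigma(D) = {22 - 9/n : n ≥ 1} ∪ {22}; ||D|| = 22

A bounded diagonal operator on l^2 with diagonal entries d_n has spectrum equal to the closure of {d_n : n ≥ 1}: every d_n is an eigenvalue (with eigenvector e_n), so {d_n} ⊂ sigma(D); the spectrum is closed, so its closure is too; and for lambda not in the closure, (D - lambda I) has bounded inverse (the diagonal entries 1/(d_n - lambda) are bounded). For our sequence d_n = 22 - 9/n, n = 1, 2, 3, ...:
  - {d_n} = {22 - 9/n : n ≥ 1}; the only limit point is 22
  - closure = {22 - 9/n : n ≥ 1} ∪ {22}
For the norm: a diagonal operator has ||D|| = sup_n |d_n|. Here d_n = 22 - 9/n increases monotonically from d_1 = 13 toward 22, with all terms in [13, 22); so sup_n |d_n| = 22 (the supremum is the limit, not attained). So ||D|| = 22.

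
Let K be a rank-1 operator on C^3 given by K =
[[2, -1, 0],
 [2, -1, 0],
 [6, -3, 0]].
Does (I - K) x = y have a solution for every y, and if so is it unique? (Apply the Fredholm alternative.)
(I - K) is singular (det(I - K) = 0, i.e. 1 ∈ sigma(K)). (I - K) x = y is solvable iff y ⊥ ker((I - K)^*) = span{(2, -1, 0)}, i.e. iff 2y_1 - y_2 = 0. When solvable, the solutions are x = y + c·(1, 1, 3), c arbitrary (ker(I - K) = span{(1, 1, 3)}, dimension 1).

K has rank 1, so it is an outer product K = u v^T: every row of K is a multiple of one row vector. Reading off the entries, u = (1, 1, 3) and v = (2, -1, 0) (row i of K equals u_i·v^T). A rank-one matrix u v^T satisfies K u = u (v·u) and kills the (2)-dimensional subspace v^⊥, so its characteristic polynomial is lambda^2 (lambda - v·u) with v·u = tr K = 1. Hence the eigenvalues of I - K are 1 (multiplicity 2) and 1 - (1) = 0, so det(I - K) = 0. (Direct check: I - K =
[[-1, 1, 0],
 [-2, 2, 0],
 [-6, 3, 1]]
has determinant 0.) So 1 is an eigenvalue of K and (I - K) is not invertible. The finite-dimensional Fredholm alternative says: either (I - K) is invertible, or ker(I - K) ≠ {0} and then range(I - K) = ker((I - K)^*)^⊥, with dim ker(I - K) = dim ker((I - K)^*). We are in the second case, so we need both kernels. Kernel of I - K: (I - K) u = u - u (v·u) = u - u = 0, so ker(I - K) = span{u} = span{(1, 1, 3)} (it is exactly 1-dimensional because rank(I - K) = 2). Kernel of the adjoint: K is real, so (I - K)^* = I - K^T = I - v u^T, and (I - v u^T) v = v - v (u·v) = 0; hence ker((I - K)^*) = span{v} = span{(2, -1, 0)}. Therefore (I - K) x = y is solvable iff <y, v> = 0, i.e. iff 2y_1 - y_2 = 0. When this holds, K y = u (v·y) = 0, so (I - K) y = y and x = y is a particular solution; the full solution set is the line x = y + c·u = y + c·(1, 1, 3), c ∈ C.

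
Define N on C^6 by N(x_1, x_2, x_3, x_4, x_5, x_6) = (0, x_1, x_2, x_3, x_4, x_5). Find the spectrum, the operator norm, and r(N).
sigma(N) = {0}; ||N|| = 1; r(N) = 0. (N is nilpotent with N^6 = 0.)

On C^6, N is a strictly lower-triangular matrix with 1 on the subdiagonal and zeros elsewhere, so its characteristic polynomial is lambda^6 and every eigenvalue is 0: sigma(N) = {0}. For the operator norm, N e_i = e_{i+1} for i = 1, ..., 5 and N e_6 = 0, so the singular values of N are 1 (with multiplicity 5) and 0; hence ||N|| = 1. The spectral radius r(N) = max|lambda| = 0. Note ||N|| > r(N) — characteristic of non-normal nilpotent operators. Indeed N^6 = 0.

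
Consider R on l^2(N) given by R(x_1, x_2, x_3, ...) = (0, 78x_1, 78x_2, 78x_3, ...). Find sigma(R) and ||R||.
sigma(R) = closed disk {z in C : |z| ≤ 78}; ||R|| = 78

Note R = 78·U where U is the unit right shift (U x)_k = x_{k-1} (with x_0 := 0); so ||R|| = 78||U|| and sigma(R) = 78·sigma(U). ||R x||^2 = sum_{k≥1} |78x_k|^2 = 6084||x||^2, so ||R|| = 78 and sigma(R) ⊂ {|z| ≤ 78}. For any |lambda| < 78, the equation (R - lambda I) x = 0 forces x_1 = 0, then 78x_k = lambda x_{k+1} ⇒ x = 0, so R has no eigenvalues. But (R - lambda I) is not surjective for |lambda| < 78: solving (R - lambda I) x = e_1 would require x_n proportional to (lambda/78)^(-n), which is not in l^2. So every |lambda| < 78 lies in the residual spectrum. The boundary |lambda| = 78 is in the approximate point spectrum (the spectrum is closed). Hence sigma(R) is the closed disk of radius 78.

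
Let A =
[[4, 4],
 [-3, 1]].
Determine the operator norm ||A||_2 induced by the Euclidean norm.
||A||_2 = sqrt((42 + sqrt(740))/2) ≈ 5.8823 (= sqrt(largest eigenvalue of A^T A))

||A||_2 = sigma_max(A) = sqrt(lambda_max(A^T A)). Form the symmetric matrix M = A^T A =
[[25, 13],
 [13, 17]].
Its characteristic polynomial (trace, determinant of M give the coefficients) is
  p(λ) = det(λ I - M) = λ^2 - 42λ + 256.
For λ^2 - 42λ + 256 the discriminant is 740. It is nonnegative but not a perfect square, so the roots are real and irrational: λ = (42 ± sqrt(740))/2 ≈ 34.6015, 7.3985.
So the eigenvalues of A^T A are ≈ 7.3985, 34.6015 (all ≥ 0, as they must be for A^T A). The largest is λ_max = (42 + sqrt(740))/2 ≈ 34.6015, hence ||A||_2 = sqrt(λ_max) = sqrt((42 + sqrt(740))/2) ≈ 5.8823.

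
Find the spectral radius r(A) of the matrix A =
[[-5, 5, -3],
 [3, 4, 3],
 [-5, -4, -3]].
r(A) ≈ 8.7224

The eigenvalues of A are the roots of its characteristic polynomial. With M = A (coefficients from the trace, the sum of principal 2x2 minors, and det A):
  p(λ) = det(λ I - M) = λ^3 + 4λ^2 - 35λ + 54.
No integer candidate from the rational root theorem (±divisors of 54) is a root, so the roots are irrational. The cubic discriminant is Δ = -37536 < 0, so there is one real root and a complex-conjugate pair. p(-9) = -36 and p(-8) = 78 have opposite signs, so a root lies in (-9, -8); Newton's method refines it to λ ≈ -8.7224. Dividing out (λ - (-8.7224)) leaves approximately λ^2 - 4.7224λ + 6.1909. For λ^2 - 4.7224λ + 6.1909 the discriminant is -2.4625. It is negative, so the remaining roots are the complex-conjugate pair λ ≈ 2.3612 ± 0.7846i. Their product equals the constant term, so |λ|^2 ≈ 6.1909 and |λ| ≈ 2.4882.
Thus the eigenvalues (to 4 decimals) are -8.7224 (modulus 8.7224); 2.3612 ± 0.7846i (modulus 2.4882). The spectral radius is the largest modulus: r(A) ≈ 8.7224. (Cross-check: r(A) ≤ ||A||_2 ≈ 9.4261; equality holds whenever A is normal, though it can also hold for some non-normal A.)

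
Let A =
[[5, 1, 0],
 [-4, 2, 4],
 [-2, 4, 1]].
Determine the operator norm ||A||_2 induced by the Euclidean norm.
||A||_2 ≈ 7.7346 (= sqrt(largest eigenvalue of A^T A))

||A||_2 = sigma_max(A) = sqrt(lambda_max(A^T A)). Form the symmetric matrix M = A^T A =
[[45, -11, -18],
 [-11, 21, 12],
 [-18, 12, 17]].
Its characteristic polynomial (trace, sum of principal 2x2 minors, determinant of M give the coefficients) is
  p(λ) = det(λ I - M) = λ^3 - 83λ^2 + 1478λ - 5476.
No integer candidate from the rational root theorem (±divisors of 5476) is a root, so the roots are irrational. The cubic discriminant is Δ = 891911700 > 0, so there are three distinct real roots. p(5) = -36 and p(6) = 620 have opposite signs, so a root lies in (5, 6); Newton's method refines it to λ ≈ 5.05. p(18) = 68 and p(19) = -498 have opposite signs, so a root lies in (18, 19); Newton's method refines it to λ ≈ 18.1255. p(59) = -1818 and p(60) = 404 have opposite signs, so a root lies in (59, 60); Newton's method refines it to λ ≈ 59.8244. Check (Vieta): the three roots sum to 83, matching tr M = 83.
So the eigenvalues of A^T A are ≈ 5.05, 18.1255, 59.8244 (all ≥ 0, as they must be for A^T A). The largest is λ_max ≈ 59.8244, hence ||A||_2 = sqrt(λ_max) ≈ 7.7346.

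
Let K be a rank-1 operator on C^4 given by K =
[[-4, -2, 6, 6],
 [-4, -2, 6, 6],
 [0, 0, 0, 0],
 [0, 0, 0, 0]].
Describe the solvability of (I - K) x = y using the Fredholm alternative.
(I - K) is invertible (det(I - K) = 7 ≠ 0), so for every y in C^4 the equation (I - K) x = y has a unique solution.

K has rank 1, so it is an outer product K = u v^T: every row of K is a multiple of one row vector. Reading off the entries, u = (-2, -2, 0, 0) and v = (2, 1, -3, -3) (row i of K equals u_i·v^T). A rank-one matrix u v^T satisfies K u = u (v·u) and kills the (3)-dimensional subspace v^⊥, so its characteristic polynomial is lambda^3 (lambda - v·u) with v·u = tr K = -6. Hence the eigenvalues of I - K are 1 (multiplicity 3) and 1 - (-6) = 7, so det(I - K) = 7. (Direct check: I - K =
[[5, 2, -6, -6],
 [4, 3, -6, -6],
 [0, 0, 1, 0],
 [0, 0, 0, 1]]
has determinant 7.) The finite-dimensional Fredholm alternative says: either (I - K) is invertible, or ker(I - K) ≠ {0} and then range(I - K) = ker((I - K)^*)^⊥, with dim ker(I - K) = dim ker((I - K)^*). Since det(I - K) ≠ 0, 1 is not an eigenvalue of K and ker(I - K) = {0}, so we are in the first case: for every y there is a unique x = (I - K)^(-1) y. Explicitly, by the Sherman–Morrison formula, (I - u v^T)^(-1) = I + u v^T/(1 - v·u), i.e. (I - K)^(-1) = I + K/(7).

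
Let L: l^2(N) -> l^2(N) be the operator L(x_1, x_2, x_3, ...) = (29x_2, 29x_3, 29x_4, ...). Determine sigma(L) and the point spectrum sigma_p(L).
sigma(L) = closed disk {z in C : |z| ≤ 29}; sigma_p(L) = open disk {z in C : |z| < 29}

Note L = 29·V where V is the unit left shift (V x)_k = x_{k+1}; so sigma(L) = 29·sigma(V) and ||L|| = 29||V||. ||L x||^2 = 841sum_{k≥2} |x_k|^2 ≤ 841||x||^2, with equality on {x : x_1 = 0}, so ||L|| = 29. For any lambda with |lambda| < 29, set r = lambda/29 (|r| < 1); the vector x = (1, r, r^2, ...) is in l^2 and satisfies L x = 29(r, r^2, ...) = lambda x, so lambda is an eigenvalue. On the boundary |lambda| = 29 the geometric series diverges, so no l^2 eigenvector exists, but these lambda lie in the approximate point spectrum. Hence sigma(L) is the closed disk of radius 29 and sigma_p(L) is the open disk.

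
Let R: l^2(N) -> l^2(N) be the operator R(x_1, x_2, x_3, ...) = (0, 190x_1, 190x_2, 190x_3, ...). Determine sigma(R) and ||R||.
sigma(R) = closed disk {z in C : |z| ≤ 190}; ||R|| = 190

Note R = 190·U where U is the unit right shift (U x)_k = x_{k-1} (with x_0 := 0); so ||R|| = 190||U|| and sigma(R) = 190·sigma(U). ||R x||^2 = sum_{k≥1} |190x_k|^2 = 36100||x||^2, so ||R|| = 190 and sigma(R) ⊂ {|z| ≤ 190}. For any |lambda| < 190, the equation (R - lambda I) x = 0 forces x_1 = 0, then 190x_k = lambda x_{k+1} ⇒ x = 0, so R has no eigenvalues. But (R - lambda I) is not surjective for |lambda| < 190: solving (R - lambda I) x = e_1 would require x_n proportional to (lambda/190)^(-n), which is not in l^2. So every |lambda| < 190 lies in the residual spectrum. The boundary |lambda| = 190 is in the approximate point spectrum (the spectrum is closed). Hence sigma(R) is the closed disk of radius 190.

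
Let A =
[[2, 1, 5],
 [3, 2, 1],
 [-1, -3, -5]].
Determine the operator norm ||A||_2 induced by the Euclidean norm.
||A||_2 ≈ 8.3195 (= sqrt(largest eigenvalue of A^T A))

||A||_2 = sigma_max(A) = sqrt(lambda_max(A^T A)). Form the symmetric matrix M = A^T A =
[[14, 11, 18],
 [11, 14, 22],
 [18, 22, 51]].
Its characteristic polynomial (trace, sum of principal 2x2 minors, determinant of M give the coefficients) is
  p(λ) = det(λ I - M) = λ^3 - 79λ^2 + 695λ - 1225.
No integer candidate from the rational root theorem (±divisors of 1225) is a root, so the roots are irrational. The cubic discriminant is Δ = 425996800 > 0, so there are three distinct real roots. p(2) = -143 and p(3) = 176 have opposite signs, so a root lies in (2, 3); Newton's method refines it to λ ≈ 2.3947. p(7) = 112 and p(8) = -209 have opposite signs, so a root lies in (7, 8); Newton's method refines it to λ ≈ 7.3909. p(69) = -880 and p(70) = 3325 have opposite signs, so a root lies in (69, 70); Newton's method refines it to λ ≈ 69.2145. Check (Vieta): the three roots sum to 79, matching tr M = 79.
So the eigenvalues of A^T A are ≈ 2.3947, 7.3909, 69.2145 (all ≥ 0, as they must be for A^T A). The largest is λ_max ≈ 69.2145, hence ||A||_2 = sqrt(λ_max) ≈ 8.3195.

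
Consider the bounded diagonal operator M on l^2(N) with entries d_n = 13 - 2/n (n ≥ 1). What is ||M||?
||M|| = 13

For a diagonal operator on l^2 with entries d_n, ||M|| = sup_n |d_n|. Here d_1 = 11, d_2 = 12, ..., and d_n = 13 - 2/n increases monotonically toward 13. All terms lie in [11, 13), so |d_n| = d_n and the supremum is the limit 13, which is not attained by any individual d_n. Hence ||M|| = 13.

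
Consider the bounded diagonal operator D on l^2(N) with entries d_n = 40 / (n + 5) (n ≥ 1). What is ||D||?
||D|| = 20/3 (attained at n = 1)

For D diagonal, ||D|| = sup_n |d_n| = sup_n 40/(n + 5). This is positive and strictly decreasing in n, so the supremum is attained at n = 1: d_1 = 40/(1 + 5) = 20/3. Hence ||D|| = 20/3.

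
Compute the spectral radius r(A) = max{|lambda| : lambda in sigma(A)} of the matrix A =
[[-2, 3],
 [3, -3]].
r(A) = (5 + sqrt(37))/2 ≈ 5.5414

The eigenvalues of A are the roots of its characteristic polynomial. With M = A (coefficients from the trace and determinant):
  p(λ) = det(λ I - M) = λ^2 + 5λ - 3.
For λ^2 + 5λ - 3 the discriminant is 37. It is nonnegative but not a perfect square, so the roots are real and irrational: λ = (-5 ± sqrt(37))/2 ≈ 0.5414, -5.5414.
Thus the eigenvalues (to 4 decimals) are 0.5414 (modulus 0.5414); -5.5414 (modulus 5.5414). The spectral radius is the largest modulus: r(A) = (5 + sqrt(37))/2 ≈ 5.5414. (Cross-check: r(A) ≤ ||A||_2 ≈ 5.5414; equality holds whenever A is normal, though it can also hold for some non-normal A.)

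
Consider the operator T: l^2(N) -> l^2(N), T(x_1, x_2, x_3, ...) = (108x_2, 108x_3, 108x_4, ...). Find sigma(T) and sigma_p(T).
sigma(T) = closed disk {z in C : |z| ≤ 108}; sigma_p(T) = open disk {z in C : |z| < 108}

Note T = 108·V where V is the unit left shift (V x)_k = x_{k+1}; so sigma(T) = 108·sigma(V) and ||T|| = 108||V||. ||T x||^2 = 11664sum_{k≥2} |x_k|^2 ≤ 11664||x||^2, with equality on {x : x_1 = 0}, so ||T|| = 108. For any lambda with |lambda| < 108, set r = lambda/108 (|r| < 1); the vector x = (1, r, r^2, ...) is in l^2 and satisfies T x = 108(r, r^2, ...) = lambda x, so lambda is an eigenvalue. On the boundary |lambda| = 108 the geometric series diverges, so no l^2 eigenvector exists, but these lambda lie in the approximate point spectrum. Hence sigma(T) is the closed disk of radius 108 and sigma_p(T) is the open disk.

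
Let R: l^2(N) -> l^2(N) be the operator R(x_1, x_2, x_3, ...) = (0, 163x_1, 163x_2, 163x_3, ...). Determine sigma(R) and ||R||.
sigma(R) = closed disk {z in C : |z| ≤ 163}; ||R|| = 163

Note R = 163·U where U is the unit right shift (U x)_k = x_{k-1} (with x_0 := 0); so ||R|| = 163||U|| and sigma(R) = 163·sigma(U). ||R x||^2 = sum_{k≥1} |163x_k|^2 = 26569||x||^2, so ||R|| = 163 and sigma(R) ⊂ {|z| ≤ 163}. For any |lambda| < 163, the equation (R - lambda I) x = 0 forces x_1 = 0, then 163x_k = lambda x_{k+1} ⇒ x = 0, so R has no eigenvalues. But (R - lambda I) is not surjective for |lambda| < 163: solving (R - lambda I) x = e_1 would require x_n proportional to (lambda/163)^(-n), which is not in l^2. So every |lambda| < 163 lies in the residual spectrum. The boundary |lambda| = 163 is in the approximate point spectrum (the spectrum is closed). Hence sigma(R) is the closed disk of radius 163.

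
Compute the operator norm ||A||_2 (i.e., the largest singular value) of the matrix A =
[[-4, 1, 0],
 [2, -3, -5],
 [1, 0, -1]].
||A||_2 ≈ 6.6503 (= sqrt(largest eigenvalue of A^T A))

||A||_2 = sigma_max(A) = sqrt(lambda_max(A^T A)). Form the symmetric matrix M = A^T A =
[[21, -10, -11],
 [-10, 10, 15],
 [-11, 15, 26]].
Its characteristic polynomial (trace, sum of principal 2x2 minors, determinant of M give the coefficients) is
  p(λ) = det(λ I - M) = λ^3 - 57λ^2 + 570λ - 225.
No integer candidate from the rational root theorem (±divisors of 225) is a root, so the roots are irrational. The cubic discriminant is Δ = 278372025 > 0, so there are three distinct real roots. p(0) = -225 and p(1) = 289 have opposite signs, so a root lies in (0, 1); Newton's method refines it to λ ≈ 0.4116. p(12) = 135 and p(13) = -251 have opposite signs, so a root lies in (12, 13); Newton's method refines it to λ ≈ 12.3615. p(44) = -313 and p(45) = 1125 have opposite signs, so a root lies in (44, 45); Newton's method refines it to λ ≈ 44.227. Check (Vieta): the three roots sum to 57, matching tr M = 57.
So the eigenvalues of A^T A are ≈ 0.4116, 12.3615, 44.227 (all ≥ 0, as they must be for A^T A). The largest is λ_max ≈ 44.227, hence ||A||_2 = sqrt(λ_max) ≈ 6.6503.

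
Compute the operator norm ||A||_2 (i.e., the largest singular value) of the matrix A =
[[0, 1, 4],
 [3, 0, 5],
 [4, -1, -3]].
||A||_2 ≈ 7.1571 (= sqrt(largest eigenvalue of A^T A))

||A||_2 = sigma_max(A) = sqrt(lambda_max(A^T A)). Form the symmetric matrix M = A^T A =
[[25, -4, 3],
 [-4, 2, 7],
 [3, 7, 50]].
Its characteristic polynomial (trace, sum of principal 2x2 minors, determinant of M give the coefficients) is
  p(λ) = det(λ I - M) = λ^3 - 77λ^2 + 1326λ - 289.
No integer candidate from the rational root theorem (±divisors of 289) is a root, so the roots are irrational. The cubic discriminant is Δ = 1100049889 > 0, so there are three distinct real roots. p(0) = -289 and p(1) = 961 have opposite signs, so a root lies in (0, 1); Newton's method refines it to λ ≈ 0.2208. p(25) = 361 and p(26) = -289 have opposite signs, so a root lies in (25, 26); Newton's method refines it to λ ≈ 25.5556. p(51) = -289 and p(52) = 1063 have opposite signs, so a root lies in (51, 52); Newton's method refines it to λ ≈ 51.2237. Check (Vieta): the three roots sum to 77, matching tr M = 77.
So the eigenvalues of A^T A are ≈ 0.2208, 25.5556, 51.2237 (all ≥ 0, as they must be for A^T A). The largest is λ_max ≈ 51.2237, hence ||A||_2 = sqrt(λ_max) ≈ 7.1571.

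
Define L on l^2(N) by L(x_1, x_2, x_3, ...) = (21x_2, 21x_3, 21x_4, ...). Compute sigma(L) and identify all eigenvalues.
sigma(L) = closed disk {z in C : |z| ≤ 21}; sigma_p(L) = open disk {z in C : |z| < 21}

Note L = 21·V where V is the unit left shift (V x)_k = x_{k+1}; so sigma(L) = 21·sigma(V) and ||L|| = 21||V||. ||L x||^2 = 441sum_{k≥2} |x_k|^2 ≤ 441||x||^2, with equality on {x : x_1 = 0}, so ||L|| = 21. For any lambda with |lambda| < 21, set r = lambda/21 (|r| < 1); the vector x = (1, r, r^2, ...) is in l^2 and satisfies L x = 21(r, r^2, ...) = lambda x, so lambda is an eigenvalue. On the boundary |lambda| = 21 the geometric series diverges, so no l^2 eigenvector exists, but these lambda lie in the approximate point spectrum. Hence sigma(L) is the closed disk of radius 21 and sigma_p(L) is the open disk.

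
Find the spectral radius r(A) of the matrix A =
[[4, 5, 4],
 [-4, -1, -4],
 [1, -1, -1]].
r(A) ≈ 3.7936

The eigenvalues of A are the roots of its characteristic polynomial. With M = A (coefficients from the trace, the sum of principal 2x2 minors, and det A):
  p(λ) = det(λ I - M) = λ^3 - 2λ^2 + 5λ + 32.
No integer candidate from the rational root theorem (±divisors of 32) is a root, so the roots are irrational. The cubic discriminant is Δ = -32784 < 0, so there is one real root and a complex-conjugate pair. p(-3) = -28 and p(-2) = 6 have opposite signs, so a root lies in (-3, -2); Newton's method refines it to λ ≈ -2.2236. Dividing out (λ - (-2.2236)) leaves approximately λ^2 - 4.2236λ + 14.3913. For λ^2 - 4.2236λ + 14.3913 the discriminant is -39.7269. It is negative, so the remaining roots are the complex-conjugate pair λ ≈ 2.1118 ± 3.1515i. Their product equals the constant term, so |λ|^2 ≈ 14.3913 and |λ| ≈ 3.7936.
Thus the eigenvalues (to 4 decimals) are -2.2236 (modulus 2.2236); 2.1118 ± 3.1515i (modulus 3.7936). The spectral radius is the largest modulus: r(A) ≈ 3.7936. (Cross-check: r(A) ≤ ||A||_2 ≈ 9.174; equality holds whenever A is normal, though it can also hold for some non-normal A.)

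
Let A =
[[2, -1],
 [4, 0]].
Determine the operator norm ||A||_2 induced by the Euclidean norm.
||A||_2 = sqrt((21 + sqrt(377))/2) ≈ 4.4954 (= sqrt(largest eigenvalue of A^T A))

||A||_2 = sigma_max(A) = sqrt(lambda_max(A^T A)). Form the symmetric matrix M = A^T A =
[[20, -2],
 [-2, 1]].
Its characteristic polynomial (trace, determinant of M give the coefficients) is
  p(λ) = det(λ I - M) = λ^2 - 21λ + 16.
For λ^2 - 21λ + 16 the discriminant is 377. It is nonnegative but not a perfect square, so the roots are real and irrational: λ = (21 ± sqrt(377))/2 ≈ 20.2082, 0.7918.
So the eigenvalues of A^T A are ≈ 0.7918, 20.2082 (all ≥ 0, as they must be for A^T A). The largest is λ_max = (21 + sqrt(377))/2 ≈ 20.2082, hence ||A||_2 = sqrt(λ_max) = sqrt((21 + sqrt(377))/2) ≈ 4.4954.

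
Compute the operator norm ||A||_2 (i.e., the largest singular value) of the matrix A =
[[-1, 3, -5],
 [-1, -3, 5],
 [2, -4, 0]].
||A||_2 ≈ 8.5676 (= sqrt(largest eigenvalue of A^T A))

||A||_2 = sigma_max(A) = sqrt(lambda_max(A^T A)). Form the symmetric matrix M = A^T A =
[[6, -8, 0],
 [-8, 34, -30],
 [0, -30, 50]].
Its characteristic polynomial (trace, sum of principal 2x2 minors, determinant of M give the coefficients) is
  p(λ) = det(λ I - M) = λ^3 - 90λ^2 + 1240λ - 1600.
No integer candidate from the rational root theorem (±divisors of 1600) is a root, so the roots are irrational. The cubic discriminant is Δ = 3307424000 > 0, so there are three distinct real roots. p(1) = -449 and p(2) = 528 have opposite signs, so a root lies in (1, 2); Newton's method refines it to λ ≈ 1.438. p(15) = 125 and p(16) = -704 have opposite signs, so a root lies in (15, 16); Newton's method refines it to λ ≈ 15.1578. p(73) = -1673 and p(74) = 2544 have opposite signs, so a root lies in (73, 74); Newton's method refines it to λ ≈ 73.4042. Check (Vieta): the three roots sum to 90, matching tr M = 90.
So the eigenvalues of A^T A are ≈ 1.438, 15.1578, 73.4042 (all ≥ 0, as they must be for A^T A). The largest is λ_max ≈ 73.4042, hence ||A||_2 = sqrt(λ_max) ≈ 8.5676.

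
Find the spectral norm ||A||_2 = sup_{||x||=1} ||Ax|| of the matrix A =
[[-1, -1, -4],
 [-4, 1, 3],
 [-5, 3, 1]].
||A||_2 ≈ 7.6315 (= sqrt(largest eigenvalue of A^T A))

||A||_2 = sigma_max(A) = sqrt(lambda_max(A^T A)). Form the symmetric matrix M = A^T A =
[[42, -18, -13],
 [-18, 11, 10],
 [-13, 10, 26]].
Its characteristic polynomial (trace, sum of principal 2x2 minors, determinant of M give the coefficients) is
  p(λ) = det(λ I - M) = λ^3 - 79λ^2 + 1247λ - 2209.
No integer candidate from the rational root theorem (±divisors of 2209) is a root, so the roots are irrational. The cubic discriminant is Δ = 1377256192 > 0, so there are three distinct real roots. p(2) = -23 and p(3) = 848 have opposite signs, so a root lies in (2, 3); Newton's method refines it to λ ≈ 2.0244. p(18) = 473 and p(19) = -176 have opposite signs, so a root lies in (18, 19); Newton's method refines it to λ ≈ 18.7358. p(58) = -527 and p(59) = 1744 have opposite signs, so a root lies in (58, 59); Newton's method refines it to λ ≈ 58.2398. Check (Vieta): the three roots sum to 79, matching tr M = 79.
So the eigenvalues of A^T A are ≈ 2.0244, 18.7358, 58.2398 (all ≥ 0, as they must be for A^T A). The largest is λ_max ≈ 58.2398, hence ||A||_2 = sqrt(λ_max) ≈ 7.6315.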